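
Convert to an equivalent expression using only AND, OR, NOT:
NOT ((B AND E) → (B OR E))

(B AND E) AND NOT (B OR E)
(Negated implication: NOT(A → B) = A AND NOT B)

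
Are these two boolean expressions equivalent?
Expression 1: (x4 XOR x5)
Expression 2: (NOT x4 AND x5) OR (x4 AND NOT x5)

Yes, they are equivalent — the two output columns agree on all 4 assignments:
x4 | x5 | Expression 1 | Expression 2
-------------------------------------
0 | 0 | 0 | 0
0 | 1 | 1 | 1
1 | 0 | 1 | 1
1 | 1 | 0 | 0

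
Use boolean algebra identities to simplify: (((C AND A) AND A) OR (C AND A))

By absorption (E OR (E AND v) = E):
= (C AND A)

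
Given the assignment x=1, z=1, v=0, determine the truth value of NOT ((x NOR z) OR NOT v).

Substituting: NOT ((1 NOR 1) OR NOT 0)
= 0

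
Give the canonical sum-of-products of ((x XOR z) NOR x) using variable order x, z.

Σm(0) = (NOT x AND NOT z)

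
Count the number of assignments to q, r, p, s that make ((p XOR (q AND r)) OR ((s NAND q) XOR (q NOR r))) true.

Satisfying assignments: (0,0,1,0), (0,0,1,1), (0,1,0,0), (0,1,0,1), (0,1,1,0), (0,1,1,1), (1,0,0,0), (1,0,1,0), (1,0,1,1), (1,1,0,0), (1,1,0,1), (1,1,1,0)
Count: 12 out of 16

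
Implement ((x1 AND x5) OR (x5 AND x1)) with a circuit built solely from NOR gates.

((((x1 NOR x1) NOR (x5 NOR x5)) NOR ((x5 NOR x5) NOR (x1 NOR x1))) NOR (((x1 NOR x1) NOR (x5 NOR x5)) NOR ((x5 NOR x5) NOR (x1 NOR x1))))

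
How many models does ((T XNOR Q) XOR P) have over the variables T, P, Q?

Satisfying assignments: (0,0,0), (0,1,1), (1,0,1), (1,1,0)
Count: 4 out of 8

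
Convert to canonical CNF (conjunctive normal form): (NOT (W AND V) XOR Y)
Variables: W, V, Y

(W OR V OR NOT Y) AND (W OR NOT V OR NOT Y) AND (NOT W OR V OR NOT Y) AND (NOT W OR NOT V OR Y)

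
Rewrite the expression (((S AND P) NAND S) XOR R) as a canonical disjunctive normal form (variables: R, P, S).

(NOT R AND NOT P AND NOT S) OR (NOT R AND NOT P AND S) OR (NOT R AND P AND NOT S) OR (R AND P AND S)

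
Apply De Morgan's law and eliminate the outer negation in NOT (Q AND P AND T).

NOT Q OR NOT P OR NOT T
De Morgan's: NOT(AND of terms) = OR of negations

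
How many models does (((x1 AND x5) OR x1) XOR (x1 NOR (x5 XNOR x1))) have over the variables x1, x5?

Satisfying assignments: (0,1), (1,0), (1,1)
Count: 3 out of 4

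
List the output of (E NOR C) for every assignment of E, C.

E | C | Output
--------------
0 | 0 | 1
0 | 1 | 0
1 | 0 | 0
1 | 1 | 0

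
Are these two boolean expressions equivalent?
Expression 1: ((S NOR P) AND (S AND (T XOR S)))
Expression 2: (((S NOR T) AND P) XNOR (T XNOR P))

No. Counterexample: with S=0, P=0, T=1, Expression 1 = 0 but Expression 2 = 1.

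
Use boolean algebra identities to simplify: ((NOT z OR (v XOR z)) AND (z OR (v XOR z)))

By distribution ((E OR v) AND (E OR NOT v) = E):
= (v XOR z)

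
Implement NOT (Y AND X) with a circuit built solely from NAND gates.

(((Y NAND X) NAND (Y NAND X)) NAND ((Y NAND X) NAND (Y NAND X)))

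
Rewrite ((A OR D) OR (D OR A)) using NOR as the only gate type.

((((A NOR D) NOR (A NOR D)) NOR ((D NOR A) NOR (D NOR A))) NOR (((A NOR D) NOR (A NOR D)) NOR ((D NOR A) NOR (D NOR A))))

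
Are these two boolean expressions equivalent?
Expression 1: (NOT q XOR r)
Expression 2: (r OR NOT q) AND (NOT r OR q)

Yes, they are equivalent — the two output columns agree on all 4 assignments:
r | q | Expression 1 | Expression 2
-----------------------------------
0 | 0 | 1 | 1
0 | 1 | 0 | 0
1 | 0 | 0 | 0
1 | 1 | 1 | 1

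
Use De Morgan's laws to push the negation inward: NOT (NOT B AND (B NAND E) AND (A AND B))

B OR NOT (B NAND E) OR NOT (A AND B)
De Morgan's: NOT(AND of terms) = OR of negations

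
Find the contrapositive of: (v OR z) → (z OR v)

Contrapositive: NOT (z OR v) → NOT (v OR z)
Note: A statement and its contrapositive are logically equivalent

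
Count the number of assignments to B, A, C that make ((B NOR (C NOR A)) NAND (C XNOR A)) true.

Satisfying assignments: (0,0,0), (0,0,1), (0,1,0), (1,0,0), (1,0,1), (1,1,0), (1,1,1)
Count: 7 out of 8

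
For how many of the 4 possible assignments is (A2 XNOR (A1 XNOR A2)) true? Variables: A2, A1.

Satisfying assignments: (0,1), (1,1)
Count: 2 out of 4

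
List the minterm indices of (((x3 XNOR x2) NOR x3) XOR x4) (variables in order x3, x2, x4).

Σm(1, 2, 5, 7) = (NOT x3 AND NOT x2 AND x4) OR (NOT x3 AND x2 AND NOT x4) OR (x3 AND NOT x2 AND x4) OR (x3 AND x2 AND x4)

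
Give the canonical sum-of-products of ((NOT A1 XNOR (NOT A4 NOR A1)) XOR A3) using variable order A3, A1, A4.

Σm(1, 2, 3, 4) = (NOT A3 AND NOT A1 AND A4) OR (NOT A3 AND A1 AND NOT A4) OR (NOT A3 AND A1 AND A4) OR (A3 AND NOT A1 AND NOT A4)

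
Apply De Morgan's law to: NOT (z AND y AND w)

NOT z OR NOT y OR NOT w
De Morgan's: NOT(AND of terms) = OR of negations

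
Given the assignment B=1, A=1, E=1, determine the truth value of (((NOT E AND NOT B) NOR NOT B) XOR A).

Substituting: (((NOT 1 AND NOT 1) NOR NOT 1) XOR 1)
= 0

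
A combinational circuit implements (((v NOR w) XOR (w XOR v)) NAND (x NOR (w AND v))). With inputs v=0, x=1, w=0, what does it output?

Substituting: (((0 NOR 0) XOR (0 XOR 0)) NAND (1 NOR (0 AND 0)))
= 1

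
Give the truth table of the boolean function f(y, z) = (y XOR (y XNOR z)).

y | z | Output
--------------
0 | 0 | 1
0 | 1 | 0
1 | 0 | 1
1 | 1 | 0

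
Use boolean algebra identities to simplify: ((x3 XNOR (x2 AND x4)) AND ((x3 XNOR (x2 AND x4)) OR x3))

By absorption (E AND (E OR v) = E):
= (x3 XNOR (x2 AND x4))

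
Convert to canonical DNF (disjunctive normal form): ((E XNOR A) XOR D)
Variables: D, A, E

(NOT D AND NOT A AND NOT E) OR (NOT D AND A AND E) OR (D AND NOT A AND E) OR (D AND A AND NOT E)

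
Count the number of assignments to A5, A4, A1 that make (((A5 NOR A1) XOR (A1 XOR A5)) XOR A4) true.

Satisfying assignments: (0,0,0), (0,0,1), (1,0,0), (1,1,1)
Count: 4 out of 8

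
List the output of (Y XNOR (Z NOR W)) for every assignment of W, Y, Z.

W | Y | Z | Output
------------------
0 | 0 | 0 | 0
0 | 0 | 1 | 1
0 | 1 | 0 | 1
0 | 1 | 1 | 0
1 | 0 | 0 | 1
1 | 0 | 1 | 1
1 | 1 | 0 | 0
1 | 1 | 1 | 0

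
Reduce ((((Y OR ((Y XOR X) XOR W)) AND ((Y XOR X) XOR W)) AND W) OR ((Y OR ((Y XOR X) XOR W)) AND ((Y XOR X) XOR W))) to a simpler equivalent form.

By absorption (E OR (E AND v) = E) then absorption (E AND (E OR v) = E):
= ((Y XOR X) XOR W)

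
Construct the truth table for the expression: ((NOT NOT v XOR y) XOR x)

v | y | x | Output
------------------
0 | 0 | 0 | 0
0 | 0 | 1 | 1
0 | 1 | 0 | 1
0 | 1 | 1 | 0
1 | 0 | 0 | 1
1 | 0 | 1 | 0
1 | 1 | 0 | 0
1 | 1 | 1 | 1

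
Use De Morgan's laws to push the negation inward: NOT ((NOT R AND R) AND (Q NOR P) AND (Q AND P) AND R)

NOT (NOT R AND R) OR NOT (Q NOR P) OR NOT (Q AND P) OR NOT R
De Morgan's: NOT(AND of terms) = OR of negations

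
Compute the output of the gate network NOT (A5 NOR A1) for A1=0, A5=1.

Substituting: NOT (1 NOR 0)
= 1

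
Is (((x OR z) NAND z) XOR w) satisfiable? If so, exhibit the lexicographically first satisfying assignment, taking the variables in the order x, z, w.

x=0, z=0, w=0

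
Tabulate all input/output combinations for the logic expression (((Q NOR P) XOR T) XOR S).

T | P | S | Q | Output
----------------------
0 | 0 | 0 | 0 | 1
0 | 0 | 0 | 1 | 0
0 | 0 | 1 | 0 | 0
0 | 0 | 1 | 1 | 1
0 | 1 | 0 | 0 | 0
0 | 1 | 0 | 1 | 0
0 | 1 | 1 | 0 | 1
0 | 1 | 1 | 1 | 1
1 | 0 | 0 | 0 | 0
1 | 0 | 0 | 1 | 1
1 | 0 | 1 | 0 | 1
1 | 0 | 1 | 1 | 0
1 | 1 | 0 | 0 | 1
1 | 1 | 0 | 1 | 1
1 | 1 | 1 | 0 | 0
1 | 1 | 1 | 1 | 0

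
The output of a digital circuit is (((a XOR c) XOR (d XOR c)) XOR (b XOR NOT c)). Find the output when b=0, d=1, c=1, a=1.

Substituting: (((1 XOR 1) XOR (1 XOR 1)) XOR (0 XOR NOT 1))
= 0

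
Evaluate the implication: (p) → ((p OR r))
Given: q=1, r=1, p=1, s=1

Antecedent (p) = 1; consequent ((p OR r)) = 1.
1 → 1 = 1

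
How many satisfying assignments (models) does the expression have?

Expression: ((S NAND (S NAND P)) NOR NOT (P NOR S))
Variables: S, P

No assignment satisfies the expression.
Count: 0 out of 4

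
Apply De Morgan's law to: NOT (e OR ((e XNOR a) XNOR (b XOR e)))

NOT e AND NOT ((e XNOR a) XNOR (b XOR e))
De Morgan's: NOT(OR of terms) = AND of negations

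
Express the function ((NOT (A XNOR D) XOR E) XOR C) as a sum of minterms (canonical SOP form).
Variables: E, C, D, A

Σm(1, 2, 4, 7, 8, 11, 13, 14) = (NOT E AND NOT C AND NOT D AND A) OR (NOT E AND NOT C AND D AND NOT A) OR (NOT E AND C AND NOT D AND NOT A) OR (NOT E AND C AND D AND A) OR (E AND NOT C AND NOT D AND NOT A) OR (E AND NOT C AND D AND A) OR (E AND C AND NOT D AND A) OR (E AND C AND D AND NOT A)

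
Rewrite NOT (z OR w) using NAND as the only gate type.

(((z NAND z) NAND (w NAND w)) NAND ((z NAND z) NAND (w NAND w)))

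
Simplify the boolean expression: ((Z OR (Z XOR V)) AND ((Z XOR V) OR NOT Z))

By distribution ((E OR v) AND (E OR NOT v) = E):
= (Z XOR V)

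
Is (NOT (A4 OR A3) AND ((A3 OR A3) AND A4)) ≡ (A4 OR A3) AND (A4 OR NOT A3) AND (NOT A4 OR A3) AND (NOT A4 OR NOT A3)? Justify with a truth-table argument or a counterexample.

Yes, they are equivalent — the two output columns agree on all 4 assignments:
A4 | A3 | Expression 1 | Expression 2
-------------------------------------
0 | 0 | 0 | 0
0 | 1 | 0 | 0
1 | 0 | 0 | 0
1 | 1 | 0 | 0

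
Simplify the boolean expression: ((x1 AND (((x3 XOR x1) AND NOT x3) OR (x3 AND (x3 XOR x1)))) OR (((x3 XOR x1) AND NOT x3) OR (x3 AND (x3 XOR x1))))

By absorption (E OR (E AND v) = E) then distribution ((E AND v) OR (E AND NOT v) = E):
= (x3 XOR x1)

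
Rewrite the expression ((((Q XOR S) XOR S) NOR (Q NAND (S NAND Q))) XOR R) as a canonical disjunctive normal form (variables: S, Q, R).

(NOT S AND NOT Q AND R) OR (NOT S AND Q AND R) OR (S AND NOT Q AND R) OR (S AND Q AND R)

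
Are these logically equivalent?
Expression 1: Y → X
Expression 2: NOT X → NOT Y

Yes, Contrapositive is always equivalent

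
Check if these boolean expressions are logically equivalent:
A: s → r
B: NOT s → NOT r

No, Inverse is not equivalent to original (counterexample: p=0, r=0, s=1)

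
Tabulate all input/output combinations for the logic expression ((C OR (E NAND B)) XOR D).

B | C | D | E | Output
----------------------
0 | 0 | 0 | 0 | 1
0 | 0 | 0 | 1 | 1
0 | 0 | 1 | 0 | 0
0 | 0 | 1 | 1 | 0
0 | 1 | 0 | 0 | 1
0 | 1 | 0 | 1 | 1
0 | 1 | 1 | 0 | 0
0 | 1 | 1 | 1 | 0
1 | 0 | 0 | 0 | 1
1 | 0 | 0 | 1 | 0
1 | 0 | 1 | 0 | 0
1 | 0 | 1 | 1 | 1
1 | 1 | 0 | 0 | 1
1 | 1 | 0 | 1 | 1
1 | 1 | 1 | 0 | 0
1 | 1 | 1 | 1 | 0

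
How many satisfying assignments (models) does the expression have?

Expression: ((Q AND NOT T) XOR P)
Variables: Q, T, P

Satisfying assignments: (0,0,1), (0,1,1), (1,0,0), (1,1,1)
Count: 4 out of 8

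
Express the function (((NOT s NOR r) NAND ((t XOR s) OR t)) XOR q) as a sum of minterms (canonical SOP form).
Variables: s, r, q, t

Σm(0, 1, 4, 5, 10, 11, 12, 13) = (NOT s AND NOT r AND NOT q AND NOT t) OR (NOT s AND NOT r AND NOT q AND t) OR (NOT s AND r AND NOT q AND NOT t) OR (NOT s AND r AND NOT q AND t) OR (s AND NOT r AND q AND NOT t) OR (s AND NOT r AND q AND t) OR (s AND r AND NOT q AND NOT t) OR (s AND r AND NOT q AND t)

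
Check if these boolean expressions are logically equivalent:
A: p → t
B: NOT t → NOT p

Yes, Contrapositive is always equivalent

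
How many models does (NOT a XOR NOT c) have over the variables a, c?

Satisfying assignments: (0,1), (1,0)
Count: 2 out of 4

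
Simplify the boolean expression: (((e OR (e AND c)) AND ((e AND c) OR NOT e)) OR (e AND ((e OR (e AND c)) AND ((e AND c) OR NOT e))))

By absorption (E OR (E AND v) = E) then distribution ((E OR v) AND (E OR NOT v) = E):
= (e AND c)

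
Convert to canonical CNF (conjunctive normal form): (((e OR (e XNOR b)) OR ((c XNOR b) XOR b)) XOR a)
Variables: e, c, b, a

(e OR c OR b OR NOT a) AND (e OR c OR NOT b OR NOT a) AND (e OR NOT c OR b OR NOT a) AND (e OR NOT c OR NOT b OR a) AND (NOT e OR c OR b OR NOT a) AND (NOT e OR c OR NOT b OR NOT a) AND (NOT e OR NOT c OR b OR NOT a) AND (NOT e OR NOT c OR NOT b OR NOT a)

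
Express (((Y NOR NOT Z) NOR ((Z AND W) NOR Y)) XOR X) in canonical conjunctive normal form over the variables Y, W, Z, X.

(Y OR W OR Z OR X) AND (Y OR W OR NOT Z OR X) AND (Y OR NOT W OR Z OR X) AND (Y OR NOT W OR NOT Z OR X) AND (NOT Y OR W OR Z OR NOT X) AND (NOT Y OR W OR NOT Z OR NOT X) AND (NOT Y OR NOT W OR Z OR NOT X) AND (NOT Y OR NOT W OR NOT Z OR NOT X)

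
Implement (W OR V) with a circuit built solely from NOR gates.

((W NOR V) NOR (W NOR V))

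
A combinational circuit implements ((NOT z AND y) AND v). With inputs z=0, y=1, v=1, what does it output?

Substituting: ((NOT 0 AND 1) AND 1)
= 1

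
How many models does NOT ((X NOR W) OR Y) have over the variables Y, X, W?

Satisfying assignments: (0,0,1), (0,1,0), (0,1,1)
Count: 3 out of 8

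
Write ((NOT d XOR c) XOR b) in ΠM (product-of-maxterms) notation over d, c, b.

ΠM(1, 2, 4, 7) = (d OR c OR NOT b) AND (d OR NOT c OR b) AND (NOT d OR c OR b) AND (NOT d OR NOT c OR NOT b)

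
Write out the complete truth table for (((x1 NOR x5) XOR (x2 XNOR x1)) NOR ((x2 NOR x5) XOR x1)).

x1 | x5 | x2 | Output
---------------------
0 | 0 | 0 | 0
0 | 0 | 1 | 0
0 | 1 | 0 | 0
0 | 1 | 1 | 1
1 | 0 | 0 | 1
1 | 0 | 1 | 0
1 | 1 | 0 | 0
1 | 1 | 1 | 0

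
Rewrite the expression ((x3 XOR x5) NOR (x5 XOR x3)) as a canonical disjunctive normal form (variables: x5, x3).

(NOT x5 AND NOT x3) OR (x5 AND x3)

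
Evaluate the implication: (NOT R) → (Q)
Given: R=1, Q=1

Antecedent (NOT R) = 0; consequent (Q) = 1.
0 → 1 = 1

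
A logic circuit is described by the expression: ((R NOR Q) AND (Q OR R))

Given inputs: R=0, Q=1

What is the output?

Substituting: ((0 NOR 1) AND (1 OR 0))
= 0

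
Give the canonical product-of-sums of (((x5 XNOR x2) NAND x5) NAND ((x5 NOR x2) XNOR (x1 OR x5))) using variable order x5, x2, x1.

ΠM(1, 2) = (x5 OR x2 OR NOT x1) AND (x5 OR NOT x2 OR x1)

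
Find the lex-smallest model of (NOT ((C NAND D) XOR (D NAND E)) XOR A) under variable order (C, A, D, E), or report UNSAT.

C=0, A=0, D=0, E=0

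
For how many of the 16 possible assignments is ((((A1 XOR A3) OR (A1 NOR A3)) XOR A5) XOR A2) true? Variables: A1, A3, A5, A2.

Satisfying assignments: (0,0,0,0), (0,0,1,1), (0,1,0,0), (0,1,1,1), (1,0,0,0), (1,0,1,1), (1,1,0,1), (1,1,1,0)
Count: 8 out of 16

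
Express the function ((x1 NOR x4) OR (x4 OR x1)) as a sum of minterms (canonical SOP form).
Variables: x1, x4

Σm(0, 1, 2, 3) = (NOT x1 AND NOT x4) OR (NOT x1 AND x4) OR (x1 AND NOT x4) OR (x1 AND x4)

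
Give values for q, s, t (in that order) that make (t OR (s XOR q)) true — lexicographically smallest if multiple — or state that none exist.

q=0, s=0, t=1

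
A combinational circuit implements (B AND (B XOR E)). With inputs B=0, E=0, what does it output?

Substituting: (0 AND (0 XOR 0))
= 0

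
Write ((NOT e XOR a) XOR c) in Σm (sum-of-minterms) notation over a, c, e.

Σm(0, 3, 5, 6) = (NOT a AND NOT c AND NOT e) OR (NOT a AND c AND e) OR (a AND NOT c AND e) OR (a AND c AND NOT e)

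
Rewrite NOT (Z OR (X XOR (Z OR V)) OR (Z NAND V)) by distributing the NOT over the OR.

NOT Z AND NOT (X XOR (Z OR V)) AND NOT (Z NAND V)
De Morgan's: NOT(OR of terms) = AND of negations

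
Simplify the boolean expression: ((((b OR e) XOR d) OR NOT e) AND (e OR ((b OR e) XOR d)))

By distribution ((E OR v) AND (E OR NOT v) = E):
= ((b OR e) XOR d)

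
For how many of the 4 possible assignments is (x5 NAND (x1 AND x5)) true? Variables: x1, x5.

Satisfying assignments: (0,0), (0,1), (1,0)
Count: 3 out of 4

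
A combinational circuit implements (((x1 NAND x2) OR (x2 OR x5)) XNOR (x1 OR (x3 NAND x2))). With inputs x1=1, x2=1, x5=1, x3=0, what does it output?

Substituting: (((1 NAND 1) OR (1 OR 1)) XNOR (1 OR (0 NAND 1)))
= 1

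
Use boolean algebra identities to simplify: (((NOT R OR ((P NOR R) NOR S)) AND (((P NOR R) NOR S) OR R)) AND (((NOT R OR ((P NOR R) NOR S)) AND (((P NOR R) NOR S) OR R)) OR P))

By absorption (E AND (E OR v) = E) then distribution ((E OR v) AND (E OR NOT v) = E):
= ((P NOR R) NOR S)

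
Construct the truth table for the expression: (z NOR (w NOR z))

z | w | Output
--------------
0 | 0 | 0
0 | 1 | 1
1 | 0 | 0
1 | 1 | 0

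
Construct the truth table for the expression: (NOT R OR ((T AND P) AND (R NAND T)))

T | P | R | Output
------------------
0 | 0 | 0 | 1
0 | 0 | 1 | 0
0 | 1 | 0 | 1
0 | 1 | 1 | 0
1 | 0 | 0 | 1
1 | 0 | 1 | 0
1 | 1 | 0 | 1
1 | 1 | 1 | 0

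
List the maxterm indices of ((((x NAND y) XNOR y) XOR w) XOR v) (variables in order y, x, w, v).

ΠM(0, 3, 4, 7, 9, 10, 12, 15) = (y OR x OR w OR v) AND (y OR x OR NOT w OR NOT v) AND (y OR NOT x OR w OR v) AND (y OR NOT x OR NOT w OR NOT v) AND (NOT y OR x OR w OR NOT v) AND (NOT y OR x OR NOT w OR v) AND (NOT y OR NOT x OR w OR v) AND (NOT y OR NOT x OR NOT w OR NOT v)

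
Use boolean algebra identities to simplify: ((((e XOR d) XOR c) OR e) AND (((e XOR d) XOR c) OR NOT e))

By distribution ((E OR v) AND (E OR NOT v) = E):
= ((e XOR d) XOR c)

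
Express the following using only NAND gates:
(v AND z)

((v NAND z) NAND (v NAND z))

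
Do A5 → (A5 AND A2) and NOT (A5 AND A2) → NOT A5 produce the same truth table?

Yes, Contrapositive is always equivalent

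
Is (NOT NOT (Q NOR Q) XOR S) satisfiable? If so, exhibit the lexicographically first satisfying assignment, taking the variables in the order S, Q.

S=0, Q=0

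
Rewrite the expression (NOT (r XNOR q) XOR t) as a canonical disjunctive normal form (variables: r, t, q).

(NOT r AND NOT t AND q) OR (NOT r AND t AND NOT q) OR (r AND NOT t AND NOT q) OR (r AND t AND q)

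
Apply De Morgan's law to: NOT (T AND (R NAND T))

NOT T OR NOT (R NAND T)
De Morgan's: NOT(AND of terms) = OR of negations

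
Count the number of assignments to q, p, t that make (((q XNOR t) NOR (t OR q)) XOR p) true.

Satisfying assignments: (0,1,0), (0,1,1), (1,1,0), (1,1,1)
Count: 4 out of 8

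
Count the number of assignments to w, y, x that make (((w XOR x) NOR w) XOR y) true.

Satisfying assignments: (0,0,0), (0,1,1), (1,1,0), (1,1,1)
Count: 4 out of 8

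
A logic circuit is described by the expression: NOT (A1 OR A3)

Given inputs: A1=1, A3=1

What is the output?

Substituting: NOT (1 OR 1)
= 0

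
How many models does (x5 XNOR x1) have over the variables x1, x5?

Satisfying assignments: (0,0), (1,1)
Count: 2 out of 4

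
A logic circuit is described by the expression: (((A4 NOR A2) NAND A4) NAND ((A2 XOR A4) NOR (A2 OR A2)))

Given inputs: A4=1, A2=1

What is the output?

Substituting: (((1 NOR 1) NAND 1) NAND ((1 XOR 1) NOR (1 OR 1)))
= 1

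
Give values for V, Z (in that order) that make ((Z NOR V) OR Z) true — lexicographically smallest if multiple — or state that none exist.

V=0, Z=0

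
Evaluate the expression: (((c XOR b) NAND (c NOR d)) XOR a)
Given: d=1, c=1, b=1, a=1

Substituting: (((1 XOR 1) NAND (1 NOR 1)) XOR 1)
= 0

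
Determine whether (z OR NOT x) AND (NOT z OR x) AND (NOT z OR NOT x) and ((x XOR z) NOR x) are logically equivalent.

Yes, they are equivalent — the two output columns agree on all 4 assignments:
z | x | Expression 1 | Expression 2
-----------------------------------
0 | 0 | 1 | 1
0 | 1 | 0 | 0
1 | 0 | 0 | 0
1 | 1 | 0 | 0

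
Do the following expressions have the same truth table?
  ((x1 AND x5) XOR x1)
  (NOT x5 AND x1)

Yes, they are equivalent — the two output columns agree on all 4 assignments:
x5 | x1 | Expression 1 | Expression 2
-------------------------------------
0 | 0 | 0 | 0
0 | 1 | 1 | 1
1 | 0 | 0 | 0
1 | 1 | 0 | 0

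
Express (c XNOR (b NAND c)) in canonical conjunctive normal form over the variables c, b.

(c OR b) AND (c OR NOT b) AND (NOT c OR NOT b)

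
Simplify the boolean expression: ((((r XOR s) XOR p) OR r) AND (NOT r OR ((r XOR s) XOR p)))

By distribution ((E OR v) AND (E OR NOT v) = E):
= ((r XOR s) XOR p)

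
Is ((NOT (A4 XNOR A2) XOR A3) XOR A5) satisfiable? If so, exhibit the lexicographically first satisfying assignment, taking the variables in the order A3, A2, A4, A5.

A3=0, A2=0, A4=0, A5=1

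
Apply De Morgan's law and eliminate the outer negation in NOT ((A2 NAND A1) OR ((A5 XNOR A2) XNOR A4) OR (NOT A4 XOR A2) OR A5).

NOT (A2 NAND A1) AND NOT ((A5 XNOR A2) XNOR A4) AND NOT (NOT A4 XOR A2) AND NOT A5
De Morgan's: NOT(OR of terms) = AND of negations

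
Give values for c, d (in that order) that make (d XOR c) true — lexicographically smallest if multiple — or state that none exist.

c=0, d=1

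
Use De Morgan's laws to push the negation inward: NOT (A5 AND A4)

NOT A5 OR NOT A4
De Morgan's: NOT(AND of terms) = OR of negations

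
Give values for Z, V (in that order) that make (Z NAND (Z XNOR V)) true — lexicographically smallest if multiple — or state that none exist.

Z=0, V=0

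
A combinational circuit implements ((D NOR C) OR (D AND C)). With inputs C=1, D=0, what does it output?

Substituting: ((0 NOR 1) OR (0 AND 1))
= 0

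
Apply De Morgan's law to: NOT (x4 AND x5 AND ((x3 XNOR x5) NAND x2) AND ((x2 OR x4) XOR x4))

NOT x4 OR NOT x5 OR NOT ((x3 XNOR x5) NAND x2) OR NOT ((x2 OR x4) XOR x4)
De Morgan's: NOT(AND of terms) = OR of negations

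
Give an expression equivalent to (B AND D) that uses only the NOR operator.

((B NOR B) NOR (D NOR D))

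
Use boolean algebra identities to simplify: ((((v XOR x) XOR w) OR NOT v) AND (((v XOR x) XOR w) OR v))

By distribution ((E OR v) AND (E OR NOT v) = E):
= ((v XOR x) XOR w)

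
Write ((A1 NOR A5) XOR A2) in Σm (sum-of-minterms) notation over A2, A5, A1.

Σm(0, 5, 6, 7) = (NOT A2 AND NOT A5 AND NOT A1) OR (A2 AND NOT A5 AND A1) OR (A2 AND A5 AND NOT A1) OR (A2 AND A5 AND A1)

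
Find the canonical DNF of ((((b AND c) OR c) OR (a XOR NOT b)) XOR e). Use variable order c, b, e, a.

(NOT c AND NOT b AND NOT e AND NOT a) OR (NOT c AND NOT b AND e AND a) OR (NOT c AND b AND NOT e AND a) OR (NOT c AND b AND e AND NOT a) OR (c AND NOT b AND NOT e AND NOT a) OR (c AND NOT b AND NOT e AND a) OR (c AND b AND NOT e AND NOT a) OR (c AND b AND NOT e AND a)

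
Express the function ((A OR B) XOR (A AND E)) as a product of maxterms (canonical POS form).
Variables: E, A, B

ΠM(0, 4, 6, 7) = (E OR A OR B) AND (NOT E OR A OR B) AND (NOT E OR NOT A OR B) AND (NOT E OR NOT A OR NOT B)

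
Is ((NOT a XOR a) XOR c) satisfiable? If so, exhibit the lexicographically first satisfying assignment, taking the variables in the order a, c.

a=0, c=0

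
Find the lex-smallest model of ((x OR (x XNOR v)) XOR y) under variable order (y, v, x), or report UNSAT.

y=0, v=0, x=0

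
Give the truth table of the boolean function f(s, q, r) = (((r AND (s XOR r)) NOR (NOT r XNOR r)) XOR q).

s | q | r | Output
------------------
0 | 0 | 0 | 1
0 | 0 | 1 | 0
0 | 1 | 0 | 0
0 | 1 | 1 | 1
1 | 0 | 0 | 1
1 | 0 | 1 | 1
1 | 1 | 0 | 0
1 | 1 | 1 | 0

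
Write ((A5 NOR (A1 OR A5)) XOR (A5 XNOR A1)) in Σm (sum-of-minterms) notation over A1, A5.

Σm(3) = (A1 AND A5)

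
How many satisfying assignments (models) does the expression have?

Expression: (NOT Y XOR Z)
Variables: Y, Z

Satisfying assignments: (0,0), (1,1)
Count: 2 out of 4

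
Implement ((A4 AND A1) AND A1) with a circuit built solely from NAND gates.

((((A4 NAND A1) NAND (A4 NAND A1)) NAND A1) NAND (((A4 NAND A1) NAND (A4 NAND A1)) NAND A1))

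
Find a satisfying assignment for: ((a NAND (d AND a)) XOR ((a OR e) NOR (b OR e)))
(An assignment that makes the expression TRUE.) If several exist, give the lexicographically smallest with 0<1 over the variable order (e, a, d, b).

e=0, a=0, d=0, b=1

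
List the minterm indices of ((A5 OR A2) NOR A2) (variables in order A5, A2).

Σm(0) = (NOT A5 AND NOT A2)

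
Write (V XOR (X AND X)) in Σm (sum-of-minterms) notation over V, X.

Σm(1, 2) = (NOT V AND X) OR (V AND NOT X)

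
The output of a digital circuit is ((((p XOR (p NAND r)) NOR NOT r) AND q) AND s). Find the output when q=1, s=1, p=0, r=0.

Substituting: ((((0 XOR (0 NAND 0)) NOR NOT 0) AND 1) AND 1)
= 0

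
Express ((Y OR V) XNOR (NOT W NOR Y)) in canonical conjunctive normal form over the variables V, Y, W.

(V OR Y OR NOT W) AND (V OR NOT Y OR W) AND (V OR NOT Y OR NOT W) AND (NOT V OR Y OR W) AND (NOT V OR NOT Y OR W) AND (NOT V OR NOT Y OR NOT W)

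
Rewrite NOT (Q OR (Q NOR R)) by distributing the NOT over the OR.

NOT Q AND NOT (Q NOR R)
De Morgan's: NOT(OR of terms) = AND of negations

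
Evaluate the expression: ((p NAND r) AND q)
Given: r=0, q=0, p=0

Substituting: ((0 NAND 0) AND 0)
= 0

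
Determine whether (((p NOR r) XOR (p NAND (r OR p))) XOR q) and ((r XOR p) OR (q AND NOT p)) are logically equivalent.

No. Counterexample: with q=0, r=0, p=1, Expression 1 = 0 but Expression 2 = 1.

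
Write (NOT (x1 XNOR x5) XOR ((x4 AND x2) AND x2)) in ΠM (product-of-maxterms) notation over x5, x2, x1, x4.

ΠM(0, 1, 4, 7, 10, 11, 13, 14) = (x5 OR x2 OR x1 OR x4) AND (x5 OR x2 OR x1 OR NOT x4) AND (x5 OR NOT x2 OR x1 OR x4) AND (x5 OR NOT x2 OR NOT x1 OR NOT x4) AND (NOT x5 OR x2 OR NOT x1 OR x4) AND (NOT x5 OR x2 OR NOT x1 OR NOT x4) AND (NOT x5 OR NOT x2 OR x1 OR NOT x4) AND (NOT x5 OR NOT x2 OR NOT x1 OR x4)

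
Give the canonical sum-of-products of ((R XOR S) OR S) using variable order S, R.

Σm(1, 2, 3) = (NOT S AND R) OR (S AND NOT R) OR (S AND R)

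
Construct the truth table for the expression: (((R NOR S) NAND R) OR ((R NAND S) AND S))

S | R | Output
--------------
0 | 0 | 1
0 | 1 | 1
1 | 0 | 1
1 | 1 | 1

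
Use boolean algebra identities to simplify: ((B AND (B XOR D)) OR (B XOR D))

By absorption (E OR (E AND v) = E):
= (B XOR D)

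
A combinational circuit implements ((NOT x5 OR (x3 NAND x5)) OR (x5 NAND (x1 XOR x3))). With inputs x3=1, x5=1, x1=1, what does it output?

Substituting: ((NOT 1 OR (1 NAND 1)) OR (1 NAND (1 XOR 1)))
= 1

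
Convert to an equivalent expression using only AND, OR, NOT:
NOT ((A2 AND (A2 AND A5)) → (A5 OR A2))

(A2 AND (A2 AND A5)) AND NOT (A5 OR A2)
(Negated implication: NOT(A → B) = A AND NOT B)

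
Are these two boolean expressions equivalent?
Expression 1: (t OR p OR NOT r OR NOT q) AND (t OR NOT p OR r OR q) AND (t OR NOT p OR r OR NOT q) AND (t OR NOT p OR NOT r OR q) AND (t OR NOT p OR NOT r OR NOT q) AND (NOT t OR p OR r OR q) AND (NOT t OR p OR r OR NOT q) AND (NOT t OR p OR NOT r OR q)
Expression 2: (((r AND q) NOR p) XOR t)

Yes, they are equivalent — the two output columns agree on all 16 assignments:
t | p | r | q | Expression 1 | Expression 2
-------------------------------------------
0 | 0 | 0 | 0 | 1 | 1
0 | 0 | 0 | 1 | 1 | 1
0 | 0 | 1 | 0 | 1 | 1
0 | 0 | 1 | 1 | 0 | 0
0 | 1 | 0 | 0 | 0 | 0
0 | 1 | 0 | 1 | 0 | 0
0 | 1 | 1 | 0 | 0 | 0
0 | 1 | 1 | 1 | 0 | 0
1 | 0 | 0 | 0 | 0 | 0
1 | 0 | 0 | 1 | 0 | 0
1 | 0 | 1 | 0 | 0 | 0
1 | 0 | 1 | 1 | 1 | 1
1 | 1 | 0 | 0 | 1 | 1
1 | 1 | 0 | 1 | 1 | 1
1 | 1 | 1 | 0 | 1 | 1
1 | 1 | 1 | 1 | 1 | 1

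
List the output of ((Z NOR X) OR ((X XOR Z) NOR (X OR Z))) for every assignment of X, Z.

X | Z | Output
--------------
0 | 0 | 1
0 | 1 | 0
1 | 0 | 0
1 | 1 | 0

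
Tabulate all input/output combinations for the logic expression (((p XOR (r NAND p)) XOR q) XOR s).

q | r | p | s | Output
----------------------
0 | 0 | 0 | 0 | 1
0 | 0 | 0 | 1 | 0
0 | 0 | 1 | 0 | 0
0 | 0 | 1 | 1 | 1
0 | 1 | 0 | 0 | 1
0 | 1 | 0 | 1 | 0
0 | 1 | 1 | 0 | 1
0 | 1 | 1 | 1 | 0
1 | 0 | 0 | 0 | 0
1 | 0 | 0 | 1 | 1
1 | 0 | 1 | 0 | 1
1 | 0 | 1 | 1 | 0
1 | 1 | 0 | 0 | 0
1 | 1 | 0 | 1 | 1
1 | 1 | 1 | 0 | 0
1 | 1 | 1 | 1 | 1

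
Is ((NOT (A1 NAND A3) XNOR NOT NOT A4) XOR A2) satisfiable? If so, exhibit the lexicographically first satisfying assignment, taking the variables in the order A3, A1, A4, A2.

A3=0, A1=0, A4=0, A2=0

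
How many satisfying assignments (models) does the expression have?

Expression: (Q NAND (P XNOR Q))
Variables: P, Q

Satisfying assignments: (0,0), (0,1), (1,0)
Count: 3 out of 4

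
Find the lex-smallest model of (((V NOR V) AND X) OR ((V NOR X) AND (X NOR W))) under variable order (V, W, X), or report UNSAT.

V=0, W=0, X=0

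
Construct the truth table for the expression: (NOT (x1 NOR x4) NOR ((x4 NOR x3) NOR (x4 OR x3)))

x1 | x4 | x3 | Output
---------------------
0 | 0 | 0 | 1
0 | 0 | 1 | 1
0 | 1 | 0 | 0
0 | 1 | 1 | 0
1 | 0 | 0 | 0
1 | 0 | 1 | 0
1 | 1 | 0 | 0
1 | 1 | 1 | 0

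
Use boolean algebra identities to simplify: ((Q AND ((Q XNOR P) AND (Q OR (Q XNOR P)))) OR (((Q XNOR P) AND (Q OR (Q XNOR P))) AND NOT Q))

By distribution ((E AND v) OR (E AND NOT v) = E) then absorption (E AND (E OR v) = E):
= (Q XNOR P)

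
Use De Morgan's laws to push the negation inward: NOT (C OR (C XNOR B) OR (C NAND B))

NOT C AND NOT (C XNOR B) AND NOT (C NAND B)
De Morgan's: NOT(OR of terms) = AND of negations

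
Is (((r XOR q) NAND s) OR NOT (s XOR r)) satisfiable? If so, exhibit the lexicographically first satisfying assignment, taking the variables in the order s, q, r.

s=0, q=0, r=0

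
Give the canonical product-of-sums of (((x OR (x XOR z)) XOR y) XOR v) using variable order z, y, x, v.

ΠM(0, 3, 5, 6, 9, 11, 12, 14) = (z OR y OR x OR v) AND (z OR y OR NOT x OR NOT v) AND (z OR NOT y OR x OR NOT v) AND (z OR NOT y OR NOT x OR v) AND (NOT z OR y OR x OR NOT v) AND (NOT z OR y OR NOT x OR NOT v) AND (NOT z OR NOT y OR x OR v) AND (NOT z OR NOT y OR NOT x OR v)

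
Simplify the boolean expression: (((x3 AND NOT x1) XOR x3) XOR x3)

By XOR self-cancellation ((E XOR v) XOR v = E):
= (x3 AND NOT x1)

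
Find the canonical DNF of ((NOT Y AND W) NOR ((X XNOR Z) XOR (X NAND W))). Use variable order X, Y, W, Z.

(NOT X AND NOT Y AND NOT W AND NOT Z) OR (NOT X AND Y AND NOT W AND NOT Z) OR (NOT X AND Y AND W AND NOT Z) OR (X AND NOT Y AND NOT W AND Z) OR (X AND Y AND NOT W AND Z) OR (X AND Y AND W AND NOT Z)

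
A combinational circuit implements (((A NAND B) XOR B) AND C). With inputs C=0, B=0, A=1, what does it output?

Substituting: (((1 NAND 0) XOR 0) AND 0)
= 0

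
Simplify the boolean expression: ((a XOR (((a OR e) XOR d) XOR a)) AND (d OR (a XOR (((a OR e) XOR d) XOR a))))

By absorption (E AND (E OR v) = E) then XOR self-cancellation ((E XOR v) XOR v = E):
= ((a OR e) XOR d)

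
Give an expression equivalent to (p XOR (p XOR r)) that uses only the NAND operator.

((p NAND (p NAND ((p NAND (p NAND r)) NAND (r NAND (p NAND r))))) NAND (((p NAND (p NAND r)) NAND (r NAND (p NAND r))) NAND (p NAND ((p NAND (p NAND r)) NAND (r NAND (p NAND r))))))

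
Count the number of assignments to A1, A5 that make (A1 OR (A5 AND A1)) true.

Satisfying assignments: (1,0), (1,1)
Count: 2 out of 4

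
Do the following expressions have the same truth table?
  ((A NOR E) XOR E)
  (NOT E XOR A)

No. Counterexample: with E=1, A=0, Expression 1 = 1 but Expression 2 = 0.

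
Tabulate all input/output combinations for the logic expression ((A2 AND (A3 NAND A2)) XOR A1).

A2 | A1 | A3 | Output
---------------------
0 | 0 | 0 | 0
0 | 0 | 1 | 0
0 | 1 | 0 | 1
0 | 1 | 1 | 1
1 | 0 | 0 | 1
1 | 0 | 1 | 0
1 | 1 | 0 | 0
1 | 1 | 1 | 1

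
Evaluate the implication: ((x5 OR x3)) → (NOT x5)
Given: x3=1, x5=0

Antecedent ((x5 OR x3)) = 1; consequent (NOT x5) = 1.
1 → 1 = 1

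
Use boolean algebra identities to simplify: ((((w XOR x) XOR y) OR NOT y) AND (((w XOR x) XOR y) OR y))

By distribution ((E OR v) AND (E OR NOT v) = E):
= ((w XOR x) XOR y)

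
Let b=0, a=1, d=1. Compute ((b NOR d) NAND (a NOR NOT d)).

Substituting: ((0 NOR 1) NAND (1 NOR NOT 1))
= 1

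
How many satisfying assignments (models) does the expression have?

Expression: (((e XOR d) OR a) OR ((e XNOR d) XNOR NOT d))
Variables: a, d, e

Satisfying assignments: (0,0,0), (0,0,1), (0,1,0), (1,0,0), (1,0,1), (1,1,0), (1,1,1)
Count: 7 out of 8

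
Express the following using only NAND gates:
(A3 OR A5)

((A3 NAND A3) NAND (A5 NAND A5))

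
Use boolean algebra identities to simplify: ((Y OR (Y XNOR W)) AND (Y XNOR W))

By absorption (E AND (E OR v) = E):
= (Y XNOR W)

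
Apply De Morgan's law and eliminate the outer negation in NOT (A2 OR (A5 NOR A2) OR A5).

NOT A2 AND NOT (A5 NOR A2) AND NOT A5
De Morgan's: NOT(OR of terms) = AND of negations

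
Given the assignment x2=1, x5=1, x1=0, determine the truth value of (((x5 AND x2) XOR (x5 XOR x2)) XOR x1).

Substituting: (((1 AND 1) XOR (1 XOR 1)) XOR 0)
= 1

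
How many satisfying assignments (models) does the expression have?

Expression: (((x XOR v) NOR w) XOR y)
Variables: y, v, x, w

Satisfying assignments: (0,0,0,0), (0,1,1,0), (1,0,0,1), (1,0,1,0), (1,0,1,1), (1,1,0,0), (1,1,0,1), (1,1,1,1)
Count: 8 out of 16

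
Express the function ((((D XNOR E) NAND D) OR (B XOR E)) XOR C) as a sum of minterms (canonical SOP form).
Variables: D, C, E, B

Σm(0, 1, 2, 3, 8, 9, 10, 15) = (NOT D AND NOT C AND NOT E AND NOT B) OR (NOT D AND NOT C AND NOT E AND B) OR (NOT D AND NOT C AND E AND NOT B) OR (NOT D AND NOT C AND E AND B) OR (D AND NOT C AND NOT E AND NOT B) OR (D AND NOT C AND NOT E AND B) OR (D AND NOT C AND E AND NOT B) OR (D AND C AND E AND B)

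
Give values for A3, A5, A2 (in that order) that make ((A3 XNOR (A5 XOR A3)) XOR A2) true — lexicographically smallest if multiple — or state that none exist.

A3=0, A5=0, A2=0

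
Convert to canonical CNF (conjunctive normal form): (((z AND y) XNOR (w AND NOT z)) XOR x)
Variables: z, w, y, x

(z OR w OR y OR NOT x) AND (z OR w OR NOT y OR NOT x) AND (z OR NOT w OR y OR x) AND (z OR NOT w OR NOT y OR x) AND (NOT z OR w OR y OR NOT x) AND (NOT z OR w OR NOT y OR x) AND (NOT z OR NOT w OR y OR NOT x) AND (NOT z OR NOT w OR NOT y OR x)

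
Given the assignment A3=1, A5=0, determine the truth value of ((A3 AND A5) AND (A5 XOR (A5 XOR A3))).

Substituting: ((1 AND 0) AND (0 XOR (0 XOR 1)))
= 0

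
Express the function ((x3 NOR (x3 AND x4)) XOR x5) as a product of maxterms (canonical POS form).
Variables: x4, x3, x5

ΠM(1, 2, 5, 6) = (x4 OR x3 OR NOT x5) AND (x4 OR NOT x3 OR x5) AND (NOT x4 OR x3 OR NOT x5) AND (NOT x4 OR NOT x3 OR x5)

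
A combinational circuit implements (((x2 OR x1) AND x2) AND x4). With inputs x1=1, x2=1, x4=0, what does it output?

Substituting: (((1 OR 1) AND 1) AND 0)
= 0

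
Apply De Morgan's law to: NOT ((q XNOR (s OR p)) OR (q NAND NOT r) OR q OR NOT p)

NOT (q XNOR (s OR p)) AND NOT (q NAND NOT r) AND NOT q AND p
De Morgan's: NOT(OR of terms) = AND of negations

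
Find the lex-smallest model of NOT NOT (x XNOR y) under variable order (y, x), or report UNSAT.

y=0, x=0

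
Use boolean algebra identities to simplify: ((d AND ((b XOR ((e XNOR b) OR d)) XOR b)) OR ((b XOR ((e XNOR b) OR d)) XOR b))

By absorption (E OR (E AND v) = E) then XOR self-cancellation ((E XOR v) XOR v = E):
= ((e XNOR b) OR d)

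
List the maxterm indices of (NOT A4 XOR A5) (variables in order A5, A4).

ΠM(1, 2) = (A5 OR NOT A4) AND (NOT A5 OR A4)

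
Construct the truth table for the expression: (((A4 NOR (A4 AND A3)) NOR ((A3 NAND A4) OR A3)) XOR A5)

A4 | A3 | A5 | Output
---------------------
0 | 0 | 0 | 0
0 | 0 | 1 | 1
0 | 1 | 0 | 0
0 | 1 | 1 | 1
1 | 0 | 0 | 0
1 | 0 | 1 | 1
1 | 1 | 0 | 0
1 | 1 | 1 | 1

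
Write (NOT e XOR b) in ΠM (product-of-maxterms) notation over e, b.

ΠM(1, 2) = (e OR NOT b) AND (NOT e OR b)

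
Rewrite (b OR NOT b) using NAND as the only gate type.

((b NAND b) NAND ((b NAND b) NAND (b NAND b)))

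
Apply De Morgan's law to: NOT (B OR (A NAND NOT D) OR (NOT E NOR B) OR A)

NOT B AND NOT (A NAND NOT D) AND NOT (NOT E NOR B) AND NOT A
De Morgan's: NOT(OR of terms) = AND of negations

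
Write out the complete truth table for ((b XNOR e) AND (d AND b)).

b | e | d | Output
------------------
0 | 0 | 0 | 0
0 | 0 | 1 | 0
0 | 1 | 0 | 0
0 | 1 | 1 | 0
1 | 0 | 0 | 0
1 | 0 | 1 | 0
1 | 1 | 0 | 0
1 | 1 | 1 | 1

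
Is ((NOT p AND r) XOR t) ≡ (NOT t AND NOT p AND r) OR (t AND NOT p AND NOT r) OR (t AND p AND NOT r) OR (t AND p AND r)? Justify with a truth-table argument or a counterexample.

Yes, they are equivalent — the two output columns agree on all 8 assignments:
t | p | r | Expression 1 | Expression 2
---------------------------------------
0 | 0 | 0 | 0 | 0
0 | 0 | 1 | 1 | 1
0 | 1 | 0 | 0 | 0
0 | 1 | 1 | 0 | 0
1 | 0 | 0 | 1 | 1
1 | 0 | 1 | 0 | 0
1 | 1 | 0 | 1 | 1
1 | 1 | 1 | 1 | 1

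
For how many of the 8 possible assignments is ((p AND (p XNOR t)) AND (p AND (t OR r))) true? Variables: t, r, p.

Satisfying assignments: (1,0,1), (1,1,1)
Count: 2 out of 8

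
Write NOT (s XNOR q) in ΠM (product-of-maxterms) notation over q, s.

ΠM(0, 3) = (q OR s) AND (NOT q OR NOT s)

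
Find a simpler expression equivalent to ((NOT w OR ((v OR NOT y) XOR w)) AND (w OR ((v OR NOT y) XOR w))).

By distribution ((E OR v) AND (E OR NOT v) = E):
= ((v OR NOT y) XOR w)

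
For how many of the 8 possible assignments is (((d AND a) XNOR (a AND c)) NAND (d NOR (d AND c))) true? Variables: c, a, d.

Satisfying assignments: (0,0,1), (0,1,1), (1,0,1), (1,1,0), (1,1,1)
Count: 5 out of 8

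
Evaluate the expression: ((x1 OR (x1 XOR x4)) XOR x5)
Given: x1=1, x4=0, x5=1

Substituting: ((1 OR (1 XOR 0)) XOR 1)
= 0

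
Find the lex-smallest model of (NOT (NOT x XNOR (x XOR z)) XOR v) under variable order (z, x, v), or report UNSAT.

z=0, x=0, v=0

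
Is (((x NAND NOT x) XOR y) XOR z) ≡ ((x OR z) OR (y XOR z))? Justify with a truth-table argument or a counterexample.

No. Counterexample: with x=0, y=0, z=0, Expression 1 = 1 but Expression 2 = 0.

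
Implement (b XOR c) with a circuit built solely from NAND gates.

((b NAND (b NAND c)) NAND (c NAND (b NAND c)))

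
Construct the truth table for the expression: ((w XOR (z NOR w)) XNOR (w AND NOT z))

z | w | Output
--------------
0 | 0 | 0
0 | 1 | 1
1 | 0 | 1
1 | 1 | 0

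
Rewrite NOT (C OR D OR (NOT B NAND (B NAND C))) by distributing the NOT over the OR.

NOT C AND NOT D AND NOT (NOT B NAND (B NAND C))
De Morgan's: NOT(OR of terms) = AND of negations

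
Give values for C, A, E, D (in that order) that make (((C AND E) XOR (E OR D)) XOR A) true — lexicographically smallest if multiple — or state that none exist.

C=0, A=0, E=0, D=1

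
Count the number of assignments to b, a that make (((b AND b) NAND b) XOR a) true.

Satisfying assignments: (0,0), (1,1)
Count: 2 out of 4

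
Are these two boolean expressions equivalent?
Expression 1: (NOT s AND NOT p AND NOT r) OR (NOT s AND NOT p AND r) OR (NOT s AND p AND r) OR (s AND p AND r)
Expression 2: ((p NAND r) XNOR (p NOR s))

Yes, they are equivalent — the two output columns agree on all 8 assignments:
s | p | r | Expression 1 | Expression 2
---------------------------------------
0 | 0 | 0 | 1 | 1
0 | 0 | 1 | 1 | 1
0 | 1 | 0 | 0 | 0
0 | 1 | 1 | 1 | 1
1 | 0 | 0 | 0 | 0
1 | 0 | 1 | 0 | 0
1 | 1 | 0 | 0 | 0
1 | 1 | 1 | 1 | 1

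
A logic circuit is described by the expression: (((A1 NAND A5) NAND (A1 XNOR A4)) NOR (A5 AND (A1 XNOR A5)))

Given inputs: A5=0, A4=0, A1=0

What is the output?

Substituting: (((0 NAND 0) NAND (0 XNOR 0)) NOR (0 AND (0 XNOR 0)))
= 1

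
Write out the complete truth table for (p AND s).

s | p | Output
--------------
0 | 0 | 0
0 | 1 | 0
1 | 0 | 0
1 | 1 | 1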